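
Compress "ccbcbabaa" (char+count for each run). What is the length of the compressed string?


Input: ccbcbabaa
Runs:
  'c' x 2 => "c2"
  'b' x 1 => "b1"
  'c' x 1 => "c1"
  'b' x 1 => "b1"
  'a' x 1 => "a1"
  'b' x 1 => "b1"
  'a' x 2 => "a2"
Compressed: "c2b1c1b1a1b1a2"
Compressed length: 14

14


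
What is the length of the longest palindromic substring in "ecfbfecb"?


Input: "ecfbfecb"
Checking substrings for palindromes:
  [2:5] "fbf" (len 3) => palindrome
Longest palindromic substring: "fbf" with length 3

3


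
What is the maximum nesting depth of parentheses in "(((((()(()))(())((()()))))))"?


Input: "(((((()(()))(())((()()))))))"
Tracking depth:
  Position 0 '(': depth becomes 1
  Position 1 '(': depth becomes 2
  Position 2 '(': depth becomes 3
  Position 3 '(': depth becomes 4
  Position 4 '(': depth becomes 5
  Position 5 '(': depth becomes 6
  Position 6 ')': depth becomes 5
  Position 7 '(': depth becomes 6
  Position 8 '(': depth becomes 7
  Position 9 ')': depth becomes 6
  Position 10 ')': depth becomes 5
  Position 11 ')': depth becomes 4
  Position 12 '(': depth becomes 5
  Position 13 '(': depth becomes 6
  Position 14 ')': depth becomes 5
  Position 15 ')': depth becomes 4
  Position 16 '(': depth becomes 5
  Position 17 '(': depth becomes 6
  Position 18 '(': depth becomes 7
  Position 19 ')': depth becomes 6
  Position 20 '(': depth becomes 7
  Position 21 ')': depth becomes 6
  Position 22 ')': depth becomes 5
  Position 23 ')': depth becomes 4
  Position 24 ')': depth becomes 3
  Position 25 ')': depth becomes 2
  Position 26 ')': depth becomes 1
  Position 27 ')': depth becomes 0
Maximum depth reached: 7

7


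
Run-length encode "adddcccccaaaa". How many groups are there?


Input: adddcccccaaaa
Scanning for consecutive runs:
  Group 1: 'a' x 1 (positions 0-0)
  Group 2: 'd' x 3 (positions 1-3)
  Group 3: 'c' x 5 (positions 4-8)
  Group 4: 'a' x 4 (positions 9-12)
Total groups: 4

4


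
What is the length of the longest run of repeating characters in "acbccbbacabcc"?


Input: "acbccbbacabcc"
Scanning for longest run:
  Position 1 ('c'): new char, reset run to 1
  Position 2 ('b'): new char, reset run to 1
  Position 3 ('c'): new char, reset run to 1
  Position 4 ('c'): continues run of 'c', length=2
  Position 5 ('b'): new char, reset run to 1
  Position 6 ('b'): continues run of 'b', length=2
  Position 7 ('a'): new char, reset run to 1
  Position 8 ('c'): new char, reset run to 1
  Position 9 ('a'): new char, reset run to 1
  Position 10 ('b'): new char, reset run to 1
  Position 11 ('c'): new char, reset run to 1
  Position 12 ('c'): continues run of 'c', length=2
Longest run: 'c' with length 2

2


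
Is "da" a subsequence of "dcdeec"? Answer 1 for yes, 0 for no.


Check if "da" is a subsequence of "dcdeec"
Greedy scan:
  Position 0 ('d'): matches sub[0] = 'd'
  Position 1 ('c'): no match needed
  Position 2 ('d'): no match needed
  Position 3 ('e'): no match needed
  Position 4 ('e'): no match needed
  Position 5 ('c'): no match needed
Only matched 1/2 characters => not a subsequence

0


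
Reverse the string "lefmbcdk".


Input: lefmbcdk
Reading characters right to left:
  Position 7: 'k'
  Position 6: 'd'
  Position 5: 'c'
  Position 4: 'b'
  Position 3: 'm'
  Position 2: 'f'
  Position 1: 'e'
  Position 0: 'l'
Reversed: kdcbmfel

kdcbmfel


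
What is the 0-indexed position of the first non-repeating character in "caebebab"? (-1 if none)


Input: caebebab
Character frequencies:
  'a': 2
  'b': 3
  'c': 1
  'e': 2
Scanning left to right for freq == 1:
  Position 0 ('c'): unique! => answer = 0

0


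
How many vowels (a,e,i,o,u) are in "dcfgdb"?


Input: dcfgdb
Checking each character:
  'd' at position 0: consonant
  'c' at position 1: consonant
  'f' at position 2: consonant
  'g' at position 3: consonant
  'd' at position 4: consonant
  'b' at position 5: consonant
Total vowels: 0

0


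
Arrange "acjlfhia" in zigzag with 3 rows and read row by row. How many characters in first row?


Zigzag "acjlfhia" into 3 rows:
Placing characters:
  'a' => row 0
  'c' => row 1
  'j' => row 2
  'l' => row 1
  'f' => row 0
  'h' => row 1
  'i' => row 2
  'a' => row 1
Rows:
  Row 0: "af"
  Row 1: "clha"
  Row 2: "ji"
First row length: 2

2


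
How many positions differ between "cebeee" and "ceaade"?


Comparing "cebeee" and "ceaade" position by position:
  Position 0: 'c' vs 'c' => same
  Position 1: 'e' vs 'e' => same
  Position 2: 'b' vs 'a' => DIFFER
  Position 3: 'e' vs 'a' => DIFFER
  Position 4: 'e' vs 'd' => DIFFER
  Position 5: 'e' vs 'e' => same
Positions that differ: 3

3


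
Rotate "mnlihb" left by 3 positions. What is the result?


Input: "mnlihb", rotate left by 3
First 3 characters: "mnl"
Remaining characters: "ihb"
Concatenate remaining + first: "ihb" + "mnl" = "ihbmnl"

ihbmnl


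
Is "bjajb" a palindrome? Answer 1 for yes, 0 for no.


Input: bjajb
Reversed: bjajb
  Compare pos 0 ('b') with pos 4 ('b'): match
  Compare pos 1 ('j') with pos 3 ('j'): match
Result: palindrome

1


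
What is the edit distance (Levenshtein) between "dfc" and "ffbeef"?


Computing edit distance: "dfc" -> "ffbeef"
DP table:
           f    f    b    e    e    f
      0    1    2    3    4    5    6
  d   1    1    2    3    4    5    6
  f   2    1    1    2    3    4    5
  c   3    2    2    2    3    4    5
Edit distance = dp[3][6] = 5

5


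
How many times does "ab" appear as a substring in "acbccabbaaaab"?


Searching for "ab" in "acbccabbaaaab"
Scanning each position:
  Position 0: "ac" => no
  Position 1: "cb" => no
  Position 2: "bc" => no
  Position 3: "cc" => no
  Position 4: "ca" => no
  Position 5: "ab" => MATCH
  Position 6: "bb" => no
  Position 7: "ba" => no
  Position 8: "aa" => no
  Position 9: "aa" => no
  Position 10: "aa" => no
  Position 11: "ab" => MATCH
Total occurrences: 2

2


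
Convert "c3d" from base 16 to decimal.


Input: "c3d" in base 16
Positional expansion:
  Digit 'c' (value 12) x 16^2 = 3072
  Digit '3' (value 3) x 16^1 = 48
  Digit 'd' (value 13) x 16^0 = 13
Sum = 3133

3133


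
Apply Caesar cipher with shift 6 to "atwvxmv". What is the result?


Caesar cipher: shift "atwvxmv" by 6
  'a' (pos 0) + 6 = pos 6 = 'g'
  't' (pos 19) + 6 = pos 25 = 'z'
  'w' (pos 22) + 6 = pos 2 = 'c'
  'v' (pos 21) + 6 = pos 1 = 'b'
  'x' (pos 23) + 6 = pos 3 = 'd'
  'm' (pos 12) + 6 = pos 18 = 's'
  'v' (pos 21) + 6 = pos 1 = 'b'
Result: gzcbdsb

gzcbdsb


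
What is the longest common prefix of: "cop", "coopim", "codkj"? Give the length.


Words: cop, coopim, codkj
  Position 0: all 'c' => match
  Position 1: all 'o' => match
  Position 2: ('p', 'o', 'd') => mismatch, stop
LCP = "co" (length 2)

2


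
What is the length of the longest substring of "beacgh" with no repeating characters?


Input: "beacgh"
Sliding window (track last position of each char):
  Position 0 ('b'): window [0,0] length 1 -- new best
  Position 1 ('e'): window [0,1] length 2 -- new best
  Position 2 ('a'): window [0,2] length 3 -- new best
  Position 3 ('c'): window [0,3] length 4 -- new best
  Position 4 ('g'): window [0,4] length 5 -- new best
  Position 5 ('h'): window [0,5] length 6 -- new best
Longest substring with no repeats: "beacgh" with length 6

6


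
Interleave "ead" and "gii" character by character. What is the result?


Interleaving "ead" and "gii":
  Position 0: 'e' from first, 'g' from second => "eg"
  Position 1: 'a' from first, 'i' from second => "ai"
  Position 2: 'd' from first, 'i' from second => "di"
Result: egaidi

egaidi


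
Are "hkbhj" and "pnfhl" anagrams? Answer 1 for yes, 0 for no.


Strings: "hkbhj", "pnfhl"
Sorted first:  bhhjk
Sorted second: fhlnp
Differ at position 0: 'b' vs 'f' => not anagrams

0


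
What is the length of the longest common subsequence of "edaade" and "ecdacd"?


LCS of "edaade" and "ecdacd"
DP table:
           e    c    d    a    c    d
      0    0    0    0    0    0    0
  e   0    1    1    1    1    1    1
  d   0    1    1    2    2    2    2
  a   0    1    1    2    3    3    3
  a   0    1    1    2    3    3    3
  d   0    1    1    2    3    3    4
  e   0    1    1    2    3    3    4
LCS length = dp[6][6] = 4

4


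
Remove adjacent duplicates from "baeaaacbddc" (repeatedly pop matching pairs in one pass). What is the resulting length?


Input: baeaaacbddc
Stack-based adjacent duplicate removal:
  Read 'b': push. Stack: b
  Read 'a': push. Stack: ba
  Read 'e': push. Stack: bae
  Read 'a': push. Stack: baea
  Read 'a': matches stack top 'a' => pop. Stack: bae
  Read 'a': push. Stack: baea
  Read 'c': push. Stack: baeac
  Read 'b': push. Stack: baeacb
  Read 'd': push. Stack: baeacbd
  Read 'd': matches stack top 'd' => pop. Stack: baeacb
  Read 'c': push. Stack: baeacbc
Final stack: "baeacbc" (length 7)

7


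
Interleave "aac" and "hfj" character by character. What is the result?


Interleaving "aac" and "hfj":
  Position 0: 'a' from first, 'h' from second => "ah"
  Position 1: 'a' from first, 'f' from second => "af"
  Position 2: 'c' from first, 'j' from second => "cj"
Result: ahafcj

ahafcj


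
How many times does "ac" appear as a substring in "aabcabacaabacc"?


Searching for "ac" in "aabcabacaabacc"
Scanning each position:
  Position 0: "aa" => no
  Position 1: "ab" => no
  Position 2: "bc" => no
  Position 3: "ca" => no
  Position 4: "ab" => no
  Position 5: "ba" => no
  Position 6: "ac" => MATCH
  Position 7: "ca" => no
  Position 8: "aa" => no
  Position 9: "ab" => no
  Position 10: "ba" => no
  Position 11: "ac" => MATCH
  Position 12: "cc" => no
Total occurrences: 2

2


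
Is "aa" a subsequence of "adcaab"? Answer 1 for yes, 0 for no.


Check if "aa" is a subsequence of "adcaab"
Greedy scan:
  Position 0 ('a'): matches sub[0] = 'a'
  Position 1 ('d'): no match needed
  Position 2 ('c'): no match needed
  Position 3 ('a'): matches sub[1] = 'a'
  Position 4 ('a'): no match needed
  Position 5 ('b'): no match needed
All 2 characters matched => is a subsequence

1


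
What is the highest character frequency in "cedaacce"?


Input: cedaacce
Character counts:
  'a': 2
  'c': 3
  'd': 1
  'e': 2
Maximum frequency: 3

3


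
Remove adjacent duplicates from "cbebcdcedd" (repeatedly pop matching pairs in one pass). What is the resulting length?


Input: cbebcdcedd
Stack-based adjacent duplicate removal:
  Read 'c': push. Stack: c
  Read 'b': push. Stack: cb
  Read 'e': push. Stack: cbe
  Read 'b': push. Stack: cbeb
  Read 'c': push. Stack: cbebc
  Read 'd': push. Stack: cbebcd
  Read 'c': push. Stack: cbebcdc
  Read 'e': push. Stack: cbebcdce
  Read 'd': push. Stack: cbebcdced
  Read 'd': matches stack top 'd' => pop. Stack: cbebcdce
Final stack: "cbebcdce" (length 8)

8


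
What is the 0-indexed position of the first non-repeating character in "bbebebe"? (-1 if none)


Input: bbebebe
Character frequencies:
  'b': 4
  'e': 3
Scanning left to right for freq == 1:
  Position 0 ('b'): freq=4, skip
  Position 1 ('b'): freq=4, skip
  Position 2 ('e'): freq=3, skip
  Position 3 ('b'): freq=4, skip
  Position 4 ('e'): freq=3, skip
  Position 5 ('b'): freq=4, skip
  Position 6 ('e'): freq=3, skip
  No unique character found => answer = -1

-1


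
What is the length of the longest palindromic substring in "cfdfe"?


Input: "cfdfe"
Checking substrings for palindromes:
  [1:4] "fdf" (len 3) => palindrome
Longest palindromic substring: "fdf" with length 3

3


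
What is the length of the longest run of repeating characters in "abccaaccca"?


Input: "abccaaccca"
Scanning for longest run:
  Position 1 ('b'): new char, reset run to 1
  Position 2 ('c'): new char, reset run to 1
  Position 3 ('c'): continues run of 'c', length=2
  Position 4 ('a'): new char, reset run to 1
  Position 5 ('a'): continues run of 'a', length=2
  Position 6 ('c'): new char, reset run to 1
  Position 7 ('c'): continues run of 'c', length=2
  Position 8 ('c'): continues run of 'c', length=3
  Position 9 ('a'): new char, reset run to 1
Longest run: 'c' with length 3

3


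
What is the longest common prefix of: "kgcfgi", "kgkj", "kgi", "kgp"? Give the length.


Words: kgcfgi, kgkj, kgi, kgp
  Position 0: all 'k' => match
  Position 1: all 'g' => match
  Position 2: ('c', 'k', 'i', 'p') => mismatch, stop
LCP = "kg" (length 2)

2


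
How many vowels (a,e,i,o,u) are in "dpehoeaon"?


Input: dpehoeaon
Checking each character:
  'd' at position 0: consonant
  'p' at position 1: consonant
  'e' at position 2: vowel (running total: 1)
  'h' at position 3: consonant
  'o' at position 4: vowel (running total: 2)
  'e' at position 5: vowel (running total: 3)
  'a' at position 6: vowel (running total: 4)
  'o' at position 7: vowel (running total: 5)
  'n' at position 8: consonant
Total vowels: 5

5


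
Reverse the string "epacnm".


Input: epacnm
Reading characters right to left:
  Position 5: 'm'
  Position 4: 'n'
  Position 3: 'c'
  Position 2: 'a'
  Position 1: 'p'
  Position 0: 'e'
Reversed: mncape

mncape


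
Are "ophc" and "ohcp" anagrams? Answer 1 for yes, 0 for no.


Strings: "ophc", "ohcp"
Sorted first:  chop
Sorted second: chop
Sorted forms match => anagrams

1


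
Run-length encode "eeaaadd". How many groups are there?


Input: eeaaadd
Scanning for consecutive runs:
  Group 1: 'e' x 2 (positions 0-1)
  Group 2: 'a' x 3 (positions 2-4)
  Group 3: 'd' x 2 (positions 5-6)
Total groups: 3

3


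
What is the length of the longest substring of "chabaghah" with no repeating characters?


Input: "chabaghah"
Sliding window (track last position of each char):
  Position 0 ('c'): window [0,0] length 1 -- new best
  Position 1 ('h'): window [0,1] length 2 -- new best
  Position 2 ('a'): window [0,2] length 3 -- new best
  Position 3 ('b'): window [0,3] length 4 -- new best
  Position 4 ('a'): repeat (last at 2), move window start to 3
  Position 4 ('a'): window [3,4] length 2
  Position 5 ('g'): window [3,5] length 3
  Position 6 ('h'): window [3,6] length 4
  Position 7 ('a'): repeat (last at 4), move window start to 5
  Position 7 ('a'): window [5,7] length 3
  Position 8 ('h'): repeat (last at 6), move window start to 7
  Position 8 ('h'): window [7,8] length 2
Longest substring with no repeats: "chab" with length 4

4


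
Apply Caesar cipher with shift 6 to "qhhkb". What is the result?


Caesar cipher: shift "qhhkb" by 6
  'q' (pos 16) + 6 = pos 22 = 'w'
  'h' (pos 7) + 6 = pos 13 = 'n'
  'h' (pos 7) + 6 = pos 13 = 'n'
  'k' (pos 10) + 6 = pos 16 = 'q'
  'b' (pos 1) + 6 = pos 7 = 'h'
Result: wnnqh

wnnqh


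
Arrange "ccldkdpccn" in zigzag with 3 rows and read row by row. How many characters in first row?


Zigzag "ccldkdpccn" into 3 rows:
Placing characters:
  'c' => row 0
  'c' => row 1
  'l' => row 2
  'd' => row 1
  'k' => row 0
  'd' => row 1
  'p' => row 2
  'c' => row 1
  'c' => row 0
  'n' => row 1
Rows:
  Row 0: "ckc"
  Row 1: "cddcn"
  Row 2: "lp"
First row length: 3

3


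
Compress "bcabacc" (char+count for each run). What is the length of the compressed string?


Input: bcabacc
Runs:
  'b' x 1 => "b1"
  'c' x 1 => "c1"
  'a' x 1 => "a1"
  'b' x 1 => "b1"
  'a' x 1 => "a1"
  'c' x 2 => "c2"
Compressed: "b1c1a1b1a1c2"
Compressed length: 12

12


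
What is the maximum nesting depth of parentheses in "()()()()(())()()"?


Input: "()()()()(())()()"
Tracking depth:
  Position 0 '(': depth becomes 1
  Position 1 ')': depth becomes 0
  Position 2 '(': depth becomes 1
  Position 3 ')': depth becomes 0
  Position 4 '(': depth becomes 1
  Position 5 ')': depth becomes 0
  Position 6 '(': depth becomes 1
  Position 7 ')': depth becomes 0
  Position 8 '(': depth becomes 1
  Position 9 '(': depth becomes 2
  Position 10 ')': depth becomes 1
  Position 11 ')': depth becomes 0
  Position 12 '(': depth becomes 1
  Position 13 ')': depth becomes 0
  Position 14 '(': depth becomes 1
  Position 15 ')': depth becomes 0
Maximum depth reached: 2

2


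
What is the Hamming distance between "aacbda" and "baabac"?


Comparing "aacbda" and "baabac" position by position:
  Position 0: 'a' vs 'b' => differ
  Position 1: 'a' vs 'a' => same
  Position 2: 'c' vs 'a' => differ
  Position 3: 'b' vs 'b' => same
  Position 4: 'd' vs 'a' => differ
  Position 5: 'a' vs 'c' => differ
Total differences (Hamming distance): 4

4


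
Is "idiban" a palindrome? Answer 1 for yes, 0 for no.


Input: idiban
Reversed: nabidi
  Compare pos 0 ('i') with pos 5 ('n'): MISMATCH
  Compare pos 1 ('d') with pos 4 ('a'): MISMATCH
  Compare pos 2 ('i') with pos 3 ('b'): MISMATCH
Result: not a palindrome

0


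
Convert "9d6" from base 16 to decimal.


Input: "9d6" in base 16
Positional expansion:
  Digit '9' (value 9) x 16^2 = 2304
  Digit 'd' (value 13) x 16^1 = 208
  Digit '6' (value 6) x 16^0 = 6
Sum = 2518

2518


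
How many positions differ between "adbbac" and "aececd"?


Comparing "adbbac" and "aececd" position by position:
  Position 0: 'a' vs 'a' => same
  Position 1: 'd' vs 'e' => DIFFER
  Position 2: 'b' vs 'c' => DIFFER
  Position 3: 'b' vs 'e' => DIFFER
  Position 4: 'a' vs 'c' => DIFFER
  Position 5: 'c' vs 'd' => DIFFER
Positions that differ: 5

5


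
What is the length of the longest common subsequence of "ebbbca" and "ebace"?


LCS of "ebbbca" and "ebace"
DP table:
           e    b    a    c    e
      0    0    0    0    0    0
  e   0    1    1    1    1    1
  b   0    1    2    2    2    2
  b   0    1    2    2    2    2
  b   0    1    2    2    2    2
  c   0    1    2    2    3    3
  a   0    1    2    3    3    3
LCS length = dp[6][5] = 3

3


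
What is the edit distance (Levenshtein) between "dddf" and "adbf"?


Computing edit distance: "dddf" -> "adbf"
DP table:
           a    d    b    f
      0    1    2    3    4
  d   1    1    1    2    3
  d   2    2    1    2    3
  d   3    3    2    2    3
  f   4    4    3    3    2
Edit distance = dp[4][4] = 2

2


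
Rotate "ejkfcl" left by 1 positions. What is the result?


Input: "ejkfcl", rotate left by 1
First 1 characters: "e"
Remaining characters: "jkfcl"
Concatenate remaining + first: "jkfcl" + "e" = "jkfcle"

jkfcle


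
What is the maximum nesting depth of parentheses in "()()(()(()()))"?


Input: "()()(()(()()))"
Tracking depth:
  Position 0 '(': depth becomes 1
  Position 1 ')': depth becomes 0
  Position 2 '(': depth becomes 1
  Position 3 ')': depth becomes 0
  Position 4 '(': depth becomes 1
  Position 5 '(': depth becomes 2
  Position 6 ')': depth becomes 1
  Position 7 '(': depth becomes 2
  Position 8 '(': depth becomes 3
  Position 9 ')': depth becomes 2
  Position 10 '(': depth becomes 3
  Position 11 ')': depth becomes 2
  Position 12 ')': depth becomes 1
  Position 13 ')': depth becomes 0
Maximum depth reached: 3

3


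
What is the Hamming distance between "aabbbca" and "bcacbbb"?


Comparing "aabbbca" and "bcacbbb" position by position:
  Position 0: 'a' vs 'b' => differ
  Position 1: 'a' vs 'c' => differ
  Position 2: 'b' vs 'a' => differ
  Position 3: 'b' vs 'c' => differ
  Position 4: 'b' vs 'b' => same
  Position 5: 'c' vs 'b' => differ
  Position 6: 'a' vs 'b' => differ
Total differences (Hamming distance): 6

6


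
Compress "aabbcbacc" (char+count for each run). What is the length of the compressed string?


Input: aabbcbacc
Runs:
  'a' x 2 => "a2"
  'b' x 2 => "b2"
  'c' x 1 => "c1"
  'b' x 1 => "b1"
  'a' x 1 => "a1"
  'c' x 2 => "c2"
Compressed: "a2b2c1b1a1c2"
Compressed length: 12

12


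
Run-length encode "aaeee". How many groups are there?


Input: aaeee
Scanning for consecutive runs:
  Group 1: 'a' x 2 (positions 0-1)
  Group 2: 'e' x 3 (positions 2-4)
Total groups: 2

2


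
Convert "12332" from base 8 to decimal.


Input: "12332" in base 8
Positional expansion:
  Digit '1' (value 1) x 8^4 = 4096
  Digit '2' (value 2) x 8^3 = 1024
  Digit '3' (value 3) x 8^2 = 192
  Digit '3' (value 3) x 8^1 = 24
  Digit '2' (value 2) x 8^0 = 2
Sum = 5338

5338


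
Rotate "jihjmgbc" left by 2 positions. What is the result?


Input: "jihjmgbc", rotate left by 2
First 2 characters: "ji"
Remaining characters: "hjmgbc"
Concatenate remaining + first: "hjmgbc" + "ji" = "hjmgbcji"

hjmgbcji


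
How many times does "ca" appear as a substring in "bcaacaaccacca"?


Searching for "ca" in "bcaacaaccacca"
Scanning each position:
  Position 0: "bc" => no
  Position 1: "ca" => MATCH
  Position 2: "aa" => no
  Position 3: "ac" => no
  Position 4: "ca" => MATCH
  Position 5: "aa" => no
  Position 6: "ac" => no
  Position 7: "cc" => no
  Position 8: "ca" => MATCH
  Position 9: "ac" => no
  Position 10: "cc" => no
  Position 11: "ca" => MATCH
Total occurrences: 4

4


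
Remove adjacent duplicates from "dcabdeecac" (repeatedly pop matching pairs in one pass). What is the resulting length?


Input: dcabdeecac
Stack-based adjacent duplicate removal:
  Read 'd': push. Stack: d
  Read 'c': push. Stack: dc
  Read 'a': push. Stack: dca
  Read 'b': push. Stack: dcab
  Read 'd': push. Stack: dcabd
  Read 'e': push. Stack: dcabde
  Read 'e': matches stack top 'e' => pop. Stack: dcabd
  Read 'c': push. Stack: dcabdc
  Read 'a': push. Stack: dcabdca
  Read 'c': push. Stack: dcabdcac
Final stack: "dcabdcac" (length 8)

8


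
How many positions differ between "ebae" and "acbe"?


Comparing "ebae" and "acbe" position by position:
  Position 0: 'e' vs 'a' => DIFFER
  Position 1: 'b' vs 'c' => DIFFER
  Position 2: 'a' vs 'b' => DIFFER
  Position 3: 'e' vs 'e' => same
Positions that differ: 3

3


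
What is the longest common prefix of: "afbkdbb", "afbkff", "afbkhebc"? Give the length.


Words: afbkdbb, afbkff, afbkhebc
  Position 0: all 'a' => match
  Position 1: all 'f' => match
  Position 2: all 'b' => match
  Position 3: all 'k' => match
  Position 4: ('d', 'f', 'h') => mismatch, stop
LCP = "afbk" (length 4)

4


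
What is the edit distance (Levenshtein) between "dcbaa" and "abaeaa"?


Computing edit distance: "dcbaa" -> "abaeaa"
DP table:
           a    b    a    e    a    a
      0    1    2    3    4    5    6
  d   1    1    2    3    4    5    6
  c   2    2    2    3    4    5    6
  b   3    3    2    3    4    5    6
  a   4    3    3    2    3    4    5
  a   5    4    4    3    3    3    4
Edit distance = dp[5][6] = 4

4


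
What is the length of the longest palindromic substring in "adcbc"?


Input: "adcbc"
Checking substrings for palindromes:
  [2:5] "cbc" (len 3) => palindrome
Longest palindromic substring: "cbc" with length 3

3


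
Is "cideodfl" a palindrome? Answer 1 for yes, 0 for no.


Input: cideodfl
Reversed: lfdoedic
  Compare pos 0 ('c') with pos 7 ('l'): MISMATCH
  Compare pos 1 ('i') with pos 6 ('f'): MISMATCH
  Compare pos 2 ('d') with pos 5 ('d'): match
  Compare pos 3 ('e') with pos 4 ('o'): MISMATCH
Result: not a palindrome

0


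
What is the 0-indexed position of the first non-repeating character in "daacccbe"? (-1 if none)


Input: daacccbe
Character frequencies:
  'a': 2
  'b': 1
  'c': 3
  'd': 1
  'e': 1
Scanning left to right for freq == 1:
  Position 0 ('d'): unique! => answer = 0

0


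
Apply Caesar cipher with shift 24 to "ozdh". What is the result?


Caesar cipher: shift "ozdh" by 24
  'o' (pos 14) + 24 = pos 12 = 'm'
  'z' (pos 25) + 24 = pos 23 = 'x'
  'd' (pos 3) + 24 = pos 1 = 'b'
  'h' (pos 7) + 24 = pos 5 = 'f'
Result: mxbf

mxbf


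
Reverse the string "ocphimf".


Input: ocphimf
Reading characters right to left:
  Position 6: 'f'
  Position 5: 'm'
  Position 4: 'i'
  Position 3: 'h'
  Position 2: 'p'
  Position 1: 'c'
  Position 0: 'o'
Reversed: fmihpco

fmihpco


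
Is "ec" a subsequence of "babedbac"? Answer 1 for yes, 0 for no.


Check if "ec" is a subsequence of "babedbac"
Greedy scan:
  Position 0 ('b'): no match needed
  Position 1 ('a'): no match needed
  Position 2 ('b'): no match needed
  Position 3 ('e'): matches sub[0] = 'e'
  Position 4 ('d'): no match needed
  Position 5 ('b'): no match needed
  Position 6 ('a'): no match needed
  Position 7 ('c'): matches sub[1] = 'c'
All 2 characters matched => is a subsequence

1


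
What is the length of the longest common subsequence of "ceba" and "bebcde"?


LCS of "ceba" and "bebcde"
DP table:
           b    e    b    c    d    e
      0    0    0    0    0    0    0
  c   0    0    0    0    1    1    1
  e   0    0    1    1    1    1    2
  b   0    1    1    2    2    2    2
  a   0    1    1    2    2    2    2
LCS length = dp[4][6] = 2

2


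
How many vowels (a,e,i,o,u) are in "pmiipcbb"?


Input: pmiipcbb
Checking each character:
  'p' at position 0: consonant
  'm' at position 1: consonant
  'i' at position 2: vowel (running total: 1)
  'i' at position 3: vowel (running total: 2)
  'p' at position 4: consonant
  'c' at position 5: consonant
  'b' at position 6: consonant
  'b' at position 7: consonant
Total vowels: 2

2


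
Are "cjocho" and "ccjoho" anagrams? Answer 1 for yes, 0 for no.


Strings: "cjocho", "ccjoho"
Sorted first:  cchjoo
Sorted second: cchjoo
Sorted forms match => anagrams

1


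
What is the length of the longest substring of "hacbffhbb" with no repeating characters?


Input: "hacbffhbb"
Sliding window (track last position of each char):
  Position 0 ('h'): window [0,0] length 1 -- new best
  Position 1 ('a'): window [0,1] length 2 -- new best
  Position 2 ('c'): window [0,2] length 3 -- new best
  Position 3 ('b'): window [0,3] length 4 -- new best
  Position 4 ('f'): window [0,4] length 5 -- new best
  Position 5 ('f'): repeat (last at 4), move window start to 5
  Position 5 ('f'): window [5,5] length 1
  Position 6 ('h'): window [5,6] length 2
  Position 7 ('b'): window [5,7] length 3
  Position 8 ('b'): repeat (last at 7), move window start to 8
  Position 8 ('b'): window [8,8] length 1
Longest substring with no repeats: "hacbf" with length 5

5


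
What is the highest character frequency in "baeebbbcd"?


Input: baeebbbcd
Character counts:
  'a': 1
  'b': 4
  'c': 1
  'd': 1
  'e': 2
Maximum frequency: 4

4


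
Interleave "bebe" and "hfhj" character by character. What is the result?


Interleaving "bebe" and "hfhj":
  Position 0: 'b' from first, 'h' from second => "bh"
  Position 1: 'e' from first, 'f' from second => "ef"
  Position 2: 'b' from first, 'h' from second => "bh"
  Position 3: 'e' from first, 'j' from second => "ej"
Result: bhefbhej

bhefbhej


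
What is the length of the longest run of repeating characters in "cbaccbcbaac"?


Input: "cbaccbcbaac"
Scanning for longest run:
  Position 1 ('b'): new char, reset run to 1
  Position 2 ('a'): new char, reset run to 1
  Position 3 ('c'): new char, reset run to 1
  Position 4 ('c'): continues run of 'c', length=2
  Position 5 ('b'): new char, reset run to 1
  Position 6 ('c'): new char, reset run to 1
  Position 7 ('b'): new char, reset run to 1
  Position 8 ('a'): new char, reset run to 1
  Position 9 ('a'): continues run of 'a', length=2
  Position 10 ('c'): new char, reset run to 1
Longest run: 'c' with length 2

2


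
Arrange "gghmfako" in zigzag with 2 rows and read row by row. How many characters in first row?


Zigzag "gghmfako" into 2 rows:
Placing characters:
  'g' => row 0
  'g' => row 1
  'h' => row 0
  'm' => row 1
  'f' => row 0
  'a' => row 1
  'k' => row 0
  'o' => row 1
Rows:
  Row 0: "ghfk"
  Row 1: "gmao"
First row length: 4

4


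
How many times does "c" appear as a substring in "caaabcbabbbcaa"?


Searching for "c" in "caaabcbabbbcaa"
Scanning each position:
  Position 0: "c" => MATCH
  Position 1: "a" => no
  Position 2: "a" => no
  Position 3: "a" => no
  Position 4: "b" => no
  Position 5: "c" => MATCH
  Position 6: "b" => no
  Position 7: "a" => no
  Position 8: "b" => no
  Position 9: "b" => no
  Position 10: "b" => no
  Position 11: "c" => MATCH
  Position 12: "a" => no
  Position 13: "a" => no
Total occurrences: 3

3


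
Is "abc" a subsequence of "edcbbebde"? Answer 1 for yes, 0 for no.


Check if "abc" is a subsequence of "edcbbebde"
Greedy scan:
  Position 0 ('e'): no match needed
  Position 1 ('d'): no match needed
  Position 2 ('c'): no match needed
  Position 3 ('b'): no match needed
  Position 4 ('b'): no match needed
  Position 5 ('e'): no match needed
  Position 6 ('b'): no match needed
  Position 7 ('d'): no match needed
  Position 8 ('e'): no match needed
Only matched 0/3 characters => not a subsequence

0


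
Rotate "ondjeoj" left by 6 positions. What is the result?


Input: "ondjeoj", rotate left by 6
First 6 characters: "ondjeo"
Remaining characters: "j"
Concatenate remaining + first: "j" + "ondjeo" = "jondjeo"

jondjeo


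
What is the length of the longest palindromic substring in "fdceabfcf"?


Input: "fdceabfcf"
Checking substrings for palindromes:
  [6:9] "fcf" (len 3) => palindrome
Longest palindromic substring: "fcf" with length 3

3


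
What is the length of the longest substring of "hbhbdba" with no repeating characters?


Input: "hbhbdba"
Sliding window (track last position of each char):
  Position 0 ('h'): window [0,0] length 1 -- new best
  Position 1 ('b'): window [0,1] length 2 -- new best
  Position 2 ('h'): repeat (last at 0), move window start to 1
  Position 2 ('h'): window [1,2] length 2
  Position 3 ('b'): repeat (last at 1), move window start to 2
  Position 3 ('b'): window [2,3] length 2
  Position 4 ('d'): window [2,4] length 3 -- new best
  Position 5 ('b'): repeat (last at 3), move window start to 4
  Position 5 ('b'): window [4,5] length 2
  Position 6 ('a'): window [4,6] length 3
Longest substring with no repeats: "hbd" with length 3

3


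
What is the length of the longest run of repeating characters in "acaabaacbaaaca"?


Input: "acaabaacbaaaca"
Scanning for longest run:
  Position 1 ('c'): new char, reset run to 1
  Position 2 ('a'): new char, reset run to 1
  Position 3 ('a'): continues run of 'a', length=2
  Position 4 ('b'): new char, reset run to 1
  Position 5 ('a'): new char, reset run to 1
  Position 6 ('a'): continues run of 'a', length=2
  Position 7 ('c'): new char, reset run to 1
  Position 8 ('b'): new char, reset run to 1
  Position 9 ('a'): new char, reset run to 1
  Position 10 ('a'): continues run of 'a', length=2
  Position 11 ('a'): continues run of 'a', length=3
  Position 12 ('c'): new char, reset run to 1
  Position 13 ('a'): new char, reset run to 1
Longest run: 'a' with length 3

3


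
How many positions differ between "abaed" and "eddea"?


Comparing "abaed" and "eddea" position by position:
  Position 0: 'a' vs 'e' => DIFFER
  Position 1: 'b' vs 'd' => DIFFER
  Position 2: 'a' vs 'd' => DIFFER
  Position 3: 'e' vs 'e' => same
  Position 4: 'd' vs 'a' => DIFFER
Positions that differ: 4

4


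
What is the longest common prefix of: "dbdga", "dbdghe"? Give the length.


Words: dbdga, dbdghe
  Position 0: all 'd' => match
  Position 1: all 'b' => match
  Position 2: all 'd' => match
  Position 3: all 'g' => match
  Position 4: ('a', 'h') => mismatch, stop
LCP = "dbdg" (length 4)

4


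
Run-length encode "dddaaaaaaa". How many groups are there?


Input: dddaaaaaaa
Scanning for consecutive runs:
  Group 1: 'd' x 3 (positions 0-2)
  Group 2: 'a' x 7 (positions 3-9)
Total groups: 2

2


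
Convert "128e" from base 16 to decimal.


Input: "128e" in base 16
Positional expansion:
  Digit '1' (value 1) x 16^3 = 4096
  Digit '2' (value 2) x 16^2 = 512
  Digit '8' (value 8) x 16^1 = 128
  Digit 'e' (value 14) x 16^0 = 14
Sum = 4750

4750


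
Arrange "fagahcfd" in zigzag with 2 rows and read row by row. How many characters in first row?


Zigzag "fagahcfd" into 2 rows:
Placing characters:
  'f' => row 0
  'a' => row 1
  'g' => row 0
  'a' => row 1
  'h' => row 0
  'c' => row 1
  'f' => row 0
  'd' => row 1
Rows:
  Row 0: "fghf"
  Row 1: "aacd"
First row length: 4

4


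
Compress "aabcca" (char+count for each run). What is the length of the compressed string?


Input: aabcca
Runs:
  'a' x 2 => "a2"
  'b' x 1 => "b1"
  'c' x 2 => "c2"
  'a' x 1 => "a1"
Compressed: "a2b1c2a1"
Compressed length: 8

8


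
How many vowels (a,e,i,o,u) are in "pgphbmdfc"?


Input: pgphbmdfc
Checking each character:
  'p' at position 0: consonant
  'g' at position 1: consonant
  'p' at position 2: consonant
  'h' at position 3: consonant
  'b' at position 4: consonant
  'm' at position 5: consonant
  'd' at position 6: consonant
  'f' at position 7: consonant
  'c' at position 8: consonant
Total vowels: 0

0


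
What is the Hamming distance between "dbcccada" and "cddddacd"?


Comparing "dbcccada" and "cddddacd" position by position:
  Position 0: 'd' vs 'c' => differ
  Position 1: 'b' vs 'd' => differ
  Position 2: 'c' vs 'd' => differ
  Position 3: 'c' vs 'd' => differ
  Position 4: 'c' vs 'd' => differ
  Position 5: 'a' vs 'a' => same
  Position 6: 'd' vs 'c' => differ
  Position 7: 'a' vs 'd' => differ
Total differences (Hamming distance): 7

7


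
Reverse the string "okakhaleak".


Input: okakhaleak
Reading characters right to left:
  Position 9: 'k'
  Position 8: 'a'
  Position 7: 'e'
  Position 6: 'l'
  Position 5: 'a'
  Position 4: 'h'
  Position 3: 'k'
  Position 2: 'a'
  Position 1: 'k'
  Position 0: 'o'
Reversed: kaelahkako

kaelahkako


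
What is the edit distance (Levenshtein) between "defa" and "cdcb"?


Computing edit distance: "defa" -> "cdcb"
DP table:
           c    d    c    b
      0    1    2    3    4
  d   1    1    1    2    3
  e   2    2    2    2    3
  f   3    3    3    3    3
  a   4    4    4    4    4
Edit distance = dp[4][4] = 4

4


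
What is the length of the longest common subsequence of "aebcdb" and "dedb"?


LCS of "aebcdb" and "dedb"
DP table:
           d    e    d    b
      0    0    0    0    0
  a   0    0    0    0    0
  e   0    0    1    1    1
  b   0    0    1    1    2
  c   0    0    1    1    2
  d   0    1    1    2    2
  b   0    1    1    2    3
LCS length = dp[6][4] = 3

3


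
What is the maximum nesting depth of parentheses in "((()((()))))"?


Input: "((()((()))))"
Tracking depth:
  Position 0 '(': depth becomes 1
  Position 1 '(': depth becomes 2
  Position 2 '(': depth becomes 3
  Position 3 ')': depth becomes 2
  Position 4 '(': depth becomes 3
  Position 5 '(': depth becomes 4
  Position 6 '(': depth becomes 5
  Position 7 ')': depth becomes 4
  Position 8 ')': depth becomes 3
  Position 9 ')': depth becomes 2
  Position 10 ')': depth becomes 1
  Position 11 ')': depth becomes 0
Maximum depth reached: 5

5


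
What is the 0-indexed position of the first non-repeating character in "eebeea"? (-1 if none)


Input: eebeea
Character frequencies:
  'a': 1
  'b': 1
  'e': 4
Scanning left to right for freq == 1:
  Position 0 ('e'): freq=4, skip
  Position 1 ('e'): freq=4, skip
  Position 2 ('b'): unique! => answer = 2

2


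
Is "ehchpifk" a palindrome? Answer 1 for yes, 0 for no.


Input: ehchpifk
Reversed: kfiphche
  Compare pos 0 ('e') with pos 7 ('k'): MISMATCH
  Compare pos 1 ('h') with pos 6 ('f'): MISMATCH
  Compare pos 2 ('c') with pos 5 ('i'): MISMATCH
  Compare pos 3 ('h') with pos 4 ('p'): MISMATCH
Result: not a palindrome

0


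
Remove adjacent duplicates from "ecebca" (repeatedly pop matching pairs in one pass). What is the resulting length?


Input: ecebca
Stack-based adjacent duplicate removal:
  Read 'e': push. Stack: e
  Read 'c': push. Stack: ec
  Read 'e': push. Stack: ece
  Read 'b': push. Stack: eceb
  Read 'c': push. Stack: ecebc
  Read 'a': push. Stack: ecebca
Final stack: "ecebca" (length 6)

6


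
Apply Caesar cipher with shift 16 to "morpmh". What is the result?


Caesar cipher: shift "morpmh" by 16
  'm' (pos 12) + 16 = pos 2 = 'c'
  'o' (pos 14) + 16 = pos 4 = 'e'
  'r' (pos 17) + 16 = pos 7 = 'h'
  'p' (pos 15) + 16 = pos 5 = 'f'
  'm' (pos 12) + 16 = pos 2 = 'c'
  'h' (pos 7) + 16 = pos 23 = 'x'
Result: cehfcx

cehfcx


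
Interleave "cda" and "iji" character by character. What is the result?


Interleaving "cda" and "iji":
  Position 0: 'c' from first, 'i' from second => "ci"
  Position 1: 'd' from first, 'j' from second => "dj"
  Position 2: 'a' from first, 'i' from second => "ai"
Result: cidjai

cidjai


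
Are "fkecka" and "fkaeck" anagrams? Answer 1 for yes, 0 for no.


Strings: "fkecka", "fkaeck"
Sorted first:  acefkk
Sorted second: acefkk
Sorted forms match => anagrams

1


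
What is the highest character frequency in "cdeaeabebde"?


Input: cdeaeabebde
Character counts:
  'a': 2
  'b': 2
  'c': 1
  'd': 2
  'e': 4
Maximum frequency: 4

4


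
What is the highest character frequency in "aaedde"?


Input: aaedde
Character counts:
  'a': 2
  'd': 2
  'e': 2
Maximum frequency: 2

2


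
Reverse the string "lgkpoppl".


Input: lgkpoppl
Reading characters right to left:
  Position 7: 'l'
  Position 6: 'p'
  Position 5: 'p'
  Position 4: 'o'
  Position 3: 'p'
  Position 2: 'k'
  Position 1: 'g'
  Position 0: 'l'
Reversed: lppopkgl

lppopkgl


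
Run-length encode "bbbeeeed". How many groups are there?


Input: bbbeeeed
Scanning for consecutive runs:
  Group 1: 'b' x 3 (positions 0-2)
  Group 2: 'e' x 4 (positions 3-6)
  Group 3: 'd' x 1 (positions 7-7)
Total groups: 3

3


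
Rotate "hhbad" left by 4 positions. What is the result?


Input: "hhbad", rotate left by 4
First 4 characters: "hhba"
Remaining characters: "d"
Concatenate remaining + first: "d" + "hhba" = "dhhba"

dhhba


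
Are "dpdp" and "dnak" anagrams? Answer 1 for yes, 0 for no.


Strings: "dpdp", "dnak"
Sorted first:  ddpp
Sorted second: adkn
Differ at position 0: 'd' vs 'a' => not anagrams

0


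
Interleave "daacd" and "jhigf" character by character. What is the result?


Interleaving "daacd" and "jhigf":
  Position 0: 'd' from first, 'j' from second => "dj"
  Position 1: 'a' from first, 'h' from second => "ah"
  Position 2: 'a' from first, 'i' from second => "ai"
  Position 3: 'c' from first, 'g' from second => "cg"
  Position 4: 'd' from first, 'f' from second => "df"
Result: djahaicgdf

djahaicgdf


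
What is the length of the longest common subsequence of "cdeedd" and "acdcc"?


LCS of "cdeedd" and "acdcc"
DP table:
           a    c    d    c    c
      0    0    0    0    0    0
  c   0    0    1    1    1    1
  d   0    0    1    2    2    2
  e   0    0    1    2    2    2
  e   0    0    1    2    2    2
  d   0    0    1    2    2    2
  d   0    0    1    2    2    2
LCS length = dp[6][5] = 2

2


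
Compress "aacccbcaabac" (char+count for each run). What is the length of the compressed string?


Input: aacccbcaabac
Runs:
  'a' x 2 => "a2"
  'c' x 3 => "c3"
  'b' x 1 => "b1"
  'c' x 1 => "c1"
  'a' x 2 => "a2"
  'b' x 1 => "b1"
  'a' x 1 => "a1"
  'c' x 1 => "c1"
Compressed: "a2c3b1c1a2b1a1c1"
Compressed length: 16

16


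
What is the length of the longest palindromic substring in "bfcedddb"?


Input: "bfcedddb"
Checking substrings for palindromes:
  [4:7] "ddd" (len 3) => palindrome
  [4:6] "dd" (len 2) => palindrome
  [5:7] "dd" (len 2) => palindrome
Longest palindromic substring: "ddd" with length 3

3


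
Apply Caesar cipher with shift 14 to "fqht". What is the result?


Caesar cipher: shift "fqht" by 14
  'f' (pos 5) + 14 = pos 19 = 't'
  'q' (pos 16) + 14 = pos 4 = 'e'
  'h' (pos 7) + 14 = pos 21 = 'v'
  't' (pos 19) + 14 = pos 7 = 'h'
Result: tevh

tevh


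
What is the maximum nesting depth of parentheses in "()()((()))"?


Input: "()()((()))"
Tracking depth:
  Position 0 '(': depth becomes 1
  Position 1 ')': depth becomes 0
  Position 2 '(': depth becomes 1
  Position 3 ')': depth becomes 0
  Position 4 '(': depth becomes 1
  Position 5 '(': depth becomes 2
  Position 6 '(': depth becomes 3
  Position 7 ')': depth becomes 2
  Position 8 ')': depth becomes 1
  Position 9 ')': depth becomes 0
Maximum depth reached: 3

3


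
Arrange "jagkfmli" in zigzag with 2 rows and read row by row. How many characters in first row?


Zigzag "jagkfmli" into 2 rows:
Placing characters:
  'j' => row 0
  'a' => row 1
  'g' => row 0
  'k' => row 1
  'f' => row 0
  'm' => row 1
  'l' => row 0
  'i' => row 1
Rows:
  Row 0: "jgfl"
  Row 1: "akmi"
First row length: 4

4
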